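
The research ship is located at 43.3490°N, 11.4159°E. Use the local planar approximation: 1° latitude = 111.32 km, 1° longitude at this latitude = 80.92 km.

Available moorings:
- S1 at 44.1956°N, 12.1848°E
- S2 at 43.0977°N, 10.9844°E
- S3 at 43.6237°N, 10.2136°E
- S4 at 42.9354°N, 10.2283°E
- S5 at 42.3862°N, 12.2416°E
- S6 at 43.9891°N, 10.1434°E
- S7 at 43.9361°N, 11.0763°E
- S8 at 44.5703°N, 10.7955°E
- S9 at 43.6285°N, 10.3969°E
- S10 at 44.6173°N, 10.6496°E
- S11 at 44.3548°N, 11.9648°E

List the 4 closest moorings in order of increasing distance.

Distances from 43.3490°N, 11.4159°E:
S1: 112.9296 km
S2: 44.7413 km
S3: 101.9827 km
S4: 106.5607 km
S5: 126.2998 km
S6: 125.2213 km
S7: 70.8984 km
S8: 144.9280 km
S9: 88.1324 km
S10: 154.2042 km
S11: 120.4540 km
Sorted: S2 (44.7413 km) < S7 (70.8984 km) < S9 (88.1324 km) < S3 (101.9827 km) < S4 (106.5607 km) < S1 (112.9296 km) < …

S2, S7, S9, S3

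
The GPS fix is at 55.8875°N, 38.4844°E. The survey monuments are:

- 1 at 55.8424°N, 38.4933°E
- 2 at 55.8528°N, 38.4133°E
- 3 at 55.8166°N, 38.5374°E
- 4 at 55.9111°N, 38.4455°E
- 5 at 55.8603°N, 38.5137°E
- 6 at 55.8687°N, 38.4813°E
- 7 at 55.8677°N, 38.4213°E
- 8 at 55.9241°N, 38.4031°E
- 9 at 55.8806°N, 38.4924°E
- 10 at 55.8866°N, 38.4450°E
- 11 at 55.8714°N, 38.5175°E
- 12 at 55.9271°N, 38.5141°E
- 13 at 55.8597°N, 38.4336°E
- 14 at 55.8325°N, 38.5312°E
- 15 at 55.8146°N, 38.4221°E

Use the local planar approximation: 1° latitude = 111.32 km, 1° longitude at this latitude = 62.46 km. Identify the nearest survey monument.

Distances from 55.8875°N, 38.4844°E:
1: √((-0.0451·111.32)² + (0.0089·62.46)²) = √(25.205742 + 0.309018) = 5.0512 km
2: √((-0.0347·111.32)² + (-0.0711·62.46)²) = √(14.921255 + 19.721646) = 5.8858 km
3: √((-0.0709·111.32)² + (0.0530·62.46)²) = √(62.292945 + 10.958616) = 8.5587 km
4: √((0.0236·111.32)² + (-0.0389·62.46)²) = √(6.901928 + 5.903413) = 3.5785 km
5: √((-0.0272·111.32)² + (0.0293·62.46)²) = √(9.168203 + 3.349185) = 3.5380 km
6: √((-0.0188·111.32)² + (-0.0031·62.46)²) = √(4.379879 + 0.037491) = 2.1018 km
7: √((-0.0198·111.32)² + (-0.0631·62.46)²) = √(4.858216 + 15.533262) = 4.5157 km
8: √((0.0366·111.32)² + (-0.0813·62.46)²) = √(16.600018 + 25.786064) = 6.5105 km
9: √((-0.0069·111.32)² + (0.0080·62.46)²) = √(0.589990 + 0.249680) = 0.9163 km
10: √((-0.0009·111.32)² + (-0.0394·62.46)²) = √(0.010038 + 6.056147) = 2.4630 km
11: √((-0.0161·111.32)² + (0.0331·62.46)²) = √(3.212167 + 4.274250) = 2.7361 km
12: √((0.0396·111.32)² + (0.0297·62.46)²) = √(19.432862 + 3.441255) = 4.7827 km
13: √((-0.0278·111.32)² + (-0.0508·62.46)²) = √(9.577143 + 10.067726) = 4.4323 km
14: √((-0.0550·111.32)² + (0.0468·62.46)²) = √(37.486231 + 8.544677) = 6.7846 km
15: √((-0.0729·111.32)² + (-0.0623·62.46)²) = √(65.856925 + 15.141889) = 8.9999 km
Minimum: 9 at 0.9163 km.

9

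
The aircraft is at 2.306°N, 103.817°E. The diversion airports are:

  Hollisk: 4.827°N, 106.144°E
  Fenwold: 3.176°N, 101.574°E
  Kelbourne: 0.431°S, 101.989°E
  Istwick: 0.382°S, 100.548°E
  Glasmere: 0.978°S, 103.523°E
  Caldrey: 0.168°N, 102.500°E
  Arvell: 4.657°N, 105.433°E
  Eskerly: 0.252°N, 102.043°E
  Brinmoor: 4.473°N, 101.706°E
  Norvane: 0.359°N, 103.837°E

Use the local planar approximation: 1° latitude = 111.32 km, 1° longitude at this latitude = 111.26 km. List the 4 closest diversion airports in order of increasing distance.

Distances from 2.306°N, 103.817°E:
Hollisk: 381.822 km
Fenwold: 267.690 km
Kelbourne: 366.328 km
Istwick: 470.979 km
Glasmere: 367.035 km
Caldrey: 279.492 km
Arvell: 317.522 km
Eskerly: 302.057 km
Brinmoor: 336.684 km
Norvane: 216.751 km
Sorted: Norvane (216.751 km) < Fenwold (267.690 km) < Caldrey (279.492 km) < Eskerly (302.057 km) < Arvell (317.522 km) < Brinmoor (336.684 km) < …

Norvane, Fenwold, Caldrey, Eskerly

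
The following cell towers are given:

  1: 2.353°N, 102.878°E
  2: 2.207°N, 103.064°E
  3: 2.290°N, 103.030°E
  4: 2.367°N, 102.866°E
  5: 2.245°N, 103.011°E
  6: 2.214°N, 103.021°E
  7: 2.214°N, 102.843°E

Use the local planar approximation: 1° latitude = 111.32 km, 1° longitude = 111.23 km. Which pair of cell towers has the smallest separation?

1 and 4

Pairwise distances:
1–2: 26.309 km
1–3: 18.304 km
1–4: 2.052 km
1–5: 19.063 km
1–6: 22.191 km
1–7: 15.956 km
2–3: 9.984 km
2–4: 28.324 km
2–5: 7.256 km
2–6: 4.846 km
2–7: 24.594 km
3–4: 20.155 km
3–5: 5.437 km
3–6: 8.519 km
3–7: 22.455 km
4–5: 21.085 km
4–6: 24.235 km
4–7: 17.223 km
5–6: 3.626 km
5–7: 19.003 km
6–7: 19.799 km
Closest pair: 1–4 at 2.052 km.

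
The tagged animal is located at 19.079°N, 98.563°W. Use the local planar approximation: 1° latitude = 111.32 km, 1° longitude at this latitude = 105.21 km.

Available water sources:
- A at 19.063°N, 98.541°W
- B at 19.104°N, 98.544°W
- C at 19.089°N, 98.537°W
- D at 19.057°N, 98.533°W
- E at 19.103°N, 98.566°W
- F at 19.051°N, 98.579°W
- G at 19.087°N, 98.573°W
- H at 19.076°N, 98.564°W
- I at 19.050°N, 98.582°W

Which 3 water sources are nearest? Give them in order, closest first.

H, G, E

Distances from 19.079°N, 98.563°W:
A: 2.921 km
B: 3.427 km
C: 2.953 km
D: 3.995 km
E: 2.690 km
F: 3.542 km
G: 1.378 km
H: 0.350 km
I: 3.797 km
Sorted: H (0.350 km) < G (1.378 km) < E (2.690 km) < A (2.921 km) < C (2.953 km) < …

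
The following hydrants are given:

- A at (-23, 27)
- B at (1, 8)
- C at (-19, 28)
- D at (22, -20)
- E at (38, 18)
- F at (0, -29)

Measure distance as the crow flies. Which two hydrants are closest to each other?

Pairwise distances:
A–B: 30.6
A–C: 4.1
A–D: 65.1
A–E: 61.7
A–F: 60.5
B–C: 28.3
B–D: 35.0
B–E: 38.3
B–F: 37.0
C–D: 63.1
C–E: 57.9
C–F: 60.1
D–E: 41.2
D–F: 23.8
E–F: 60.4
Closest pair: A–C at 4.1.

A and C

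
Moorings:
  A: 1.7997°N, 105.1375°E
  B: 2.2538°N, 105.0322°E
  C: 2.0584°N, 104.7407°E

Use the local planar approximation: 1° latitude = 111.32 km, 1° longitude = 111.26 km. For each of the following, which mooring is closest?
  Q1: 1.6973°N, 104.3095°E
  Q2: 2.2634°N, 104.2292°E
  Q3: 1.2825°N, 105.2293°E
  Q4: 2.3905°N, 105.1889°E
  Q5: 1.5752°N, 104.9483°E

Q1→C; Q2→C; Q3→A; Q4→B; Q5→A

Q1 at 1.6973°N, 104.3095°E:
  A: √((0.1024·111.32)² + (0.8280·111.26)²) = √(129.941031 + 8486.698718) = 92.8259 km
  B: √((0.5565·111.32)² + (0.7227·111.26)²) = √(3837.750462 + 6465.382459) = 101.5043 km
  C: √((0.3611·111.32)² + (0.4312·111.26)²) = √(1615.851226 + 2301.630561) = 62.5898 km
  → nearest: C (62.5898 km)
Q2 at 2.2634°N, 104.2292°E:
  A: √((-0.4637·111.32)² + (0.9083·111.26)²) = √(2664.529833 + 10212.609817) = 113.4775 km
  B: √((-0.0096·111.32)² + (0.8030·111.26)²) = √(1.142060 + 7981.953654) = 89.3482 km
  C: √((-0.2050·111.32)² + (0.5115·111.26)²) = √(520.779784 + 3238.690052) = 61.3145 km
  → nearest: C (61.3145 km)
Q3 at 1.2825°N, 105.2293°E:
  A: √((0.5172·111.32)² + (-0.0918·111.26)²) = √(3314.846541 + 104.319014) = 58.4736 km
  B: √((0.9713·111.32)² + (-0.1971·111.26)²) = √(11691.040710 + 480.896216) = 110.3265 km
  C: √((0.7759·111.32)² + (-0.4886·111.26)²) = √(7460.327605 + 2955.187469) = 102.0564 km
  → nearest: A (58.4736 km)
Q4 at 2.3905°N, 105.1889°E:
  A: √((-0.5908·111.32)² + (-0.0514·111.26)²) = √(4325.410883 + 32.704262) = 66.0160 km
  B: √((-0.1367·111.32)² + (-0.1567·111.26)²) = √(231.570602 + 303.959768) = 23.1415 km
  C: √((-0.3321·111.32)² + (-0.4482·111.26)²) = √(1366.734466 + 2486.690960) = 62.0760 km
  → nearest: B (23.1415 km)
Q5 at 1.5752°N, 104.9483°E:
  A: √((0.2245·111.32)² + (0.1892·111.26)²) = √(624.567075 + 443.119003) = 32.6755 km
  B: √((0.6786·111.32)² + (0.0839·111.26)²) = √(5706.556295 + 87.136885) = 76.1163 km
  C: √((0.4832·111.32)² + (-0.2076·111.26)²) = √(2893.345166 + 533.498017) = 58.5392 km
  → nearest: A (32.6755 km)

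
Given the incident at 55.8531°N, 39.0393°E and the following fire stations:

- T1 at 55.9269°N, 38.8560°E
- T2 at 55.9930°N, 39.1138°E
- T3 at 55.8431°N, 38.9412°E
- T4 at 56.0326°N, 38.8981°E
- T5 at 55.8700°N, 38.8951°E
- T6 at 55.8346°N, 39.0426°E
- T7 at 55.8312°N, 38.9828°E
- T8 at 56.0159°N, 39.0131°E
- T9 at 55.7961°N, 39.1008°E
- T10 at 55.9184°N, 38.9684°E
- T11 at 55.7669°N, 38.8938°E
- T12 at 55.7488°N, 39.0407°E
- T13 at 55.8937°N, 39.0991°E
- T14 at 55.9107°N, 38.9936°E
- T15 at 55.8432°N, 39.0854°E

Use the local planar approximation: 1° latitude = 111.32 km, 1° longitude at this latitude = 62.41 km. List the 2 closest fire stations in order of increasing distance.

T6, T15

Distances from 55.8531°N, 39.0393°E:
T1: √((0.0738·111.32)² + (-0.1833·62.41)²) = √(67.493060 + 130.867949) = 14.0841 km
T2: √((0.1399·111.32)² + (0.0745·62.41)²) = √(242.539135 + 21.618269) = 16.2529 km
T3: √((-0.0100·111.32)² + (-0.0981·62.41)²) = √(1.239214 + 37.484039) = 6.2228 km
T4: √((0.1795·111.32)² + (-0.1412·62.41)²) = √(399.277926 + 77.656490) = 21.8388 km
T5: √((0.0169·111.32)² + (-0.1442·62.41)²) = √(3.539320 + 80.991396) = 9.1941 km
T6: √((-0.0185·111.32)² + (0.0033·62.41)²) = √(4.241211 + 0.042417) = 2.0697 km
T7: √((-0.0219·111.32)² + (-0.0565·62.41)²) = √(5.943395 + 12.433840) = 4.2869 km
T8: √((0.1628·111.32)² + (-0.0262·62.41)²) = √(328.439359 + 2.673689) = 18.1965 km
T9: √((-0.0570·111.32)² + (0.0615·62.41)²) = √(40.262071 + 14.731894) = 7.4158 km
T10: √((0.0653·111.32)² + (-0.0709·62.41)²) = √(52.841210 + 19.579466) = 8.5100 km
T11: √((-0.0862·111.32)² + (-0.1455·62.41)²) = √(92.079071 + 82.458295) = 13.2113 km
T12: √((-0.1043·111.32)² + (0.0014·62.41)²) = √(134.807797 + 0.007634) = 11.6110 km
T13: √((0.0406·111.32)² + (0.0598·62.41)²) = √(20.426712 + 13.928705) = 5.8613 km
T14: √((0.0576·111.32)² + (-0.0457·62.41)²) = √(41.114154 + 8.134685) = 7.0178 km
T15: √((-0.0099·111.32)² + (0.0461·62.41)²) = √(1.214554 + 8.277710) = 3.0810 km
Sorted: T6 (2.0697 km) < T15 (3.0810 km) < T7 (4.2869 km) < T13 (5.8613 km) < …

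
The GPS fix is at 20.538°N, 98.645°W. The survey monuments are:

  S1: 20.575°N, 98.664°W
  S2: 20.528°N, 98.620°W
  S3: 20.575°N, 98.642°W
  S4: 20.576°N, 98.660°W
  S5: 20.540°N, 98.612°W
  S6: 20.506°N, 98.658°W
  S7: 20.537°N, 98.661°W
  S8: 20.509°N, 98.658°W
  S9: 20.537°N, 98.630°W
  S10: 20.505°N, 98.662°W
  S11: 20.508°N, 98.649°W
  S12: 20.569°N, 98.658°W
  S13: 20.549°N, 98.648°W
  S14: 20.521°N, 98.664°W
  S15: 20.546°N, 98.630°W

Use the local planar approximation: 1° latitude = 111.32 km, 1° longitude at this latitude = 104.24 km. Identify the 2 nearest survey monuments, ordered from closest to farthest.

S13, S9

Distances from 20.538°N, 98.645°W:
S1: √((0.037·111.32)² + (-0.019·104.24)²) = √(16.96484 + 3.92262) = 4.570 km
S2: √((-0.010·111.32)² + (0.025·104.24)²) = √(1.23921 + 6.79124) = 2.834 km
S3: √((0.037·111.32)² + (0.003·104.24)²) = √(16.96484 + 0.09779) = 4.131 km
S4: √((0.038·111.32)² + (-0.015·104.24)²) = √(17.89425 + 2.44484) = 4.510 km
S5: √((0.002·111.32)² + (0.033·104.24)²) = √(0.04957 + 11.83305) = 3.447 km
S6: √((-0.032·111.32)² + (-0.013·104.24)²) = √(12.68955 + 1.83635) = 3.811 km
S7: √((-0.001·111.32)² + (-0.016·104.24)²) = √(0.01239 + 2.78169) = 1.672 km
S8: √((-0.029·111.32)² + (-0.013·104.24)²) = √(10.42179 + 1.83635) = 3.501 km
S9: √((-0.001·111.32)² + (0.015·104.24)²) = √(0.01239 + 2.44484) = 1.568 km
S10: √((-0.033·111.32)² + (-0.017·104.24)²) = √(13.49504 + 3.14027) = 4.079 km
S11: √((-0.030·111.32)² + (-0.004·104.24)²) = √(11.15293 + 0.17386) = 3.366 km
S12: √((0.031·111.32)² + (-0.013·104.24)²) = √(11.90885 + 1.83635) = 3.707 km
S13: √((0.011·111.32)² + (-0.003·104.24)²) = √(1.49945 + 0.09779) = 1.264 km
S14: √((-0.017·111.32)² + (-0.019·104.24)²) = √(3.58133 + 3.92262) = 2.739 km
S15: √((0.008·111.32)² + (0.015·104.24)²) = √(0.79310 + 2.44484) = 1.799 km
Sorted: S13 (1.264 km) < S9 (1.568 km) < S7 (1.672 km) < S15 (1.799 km) < …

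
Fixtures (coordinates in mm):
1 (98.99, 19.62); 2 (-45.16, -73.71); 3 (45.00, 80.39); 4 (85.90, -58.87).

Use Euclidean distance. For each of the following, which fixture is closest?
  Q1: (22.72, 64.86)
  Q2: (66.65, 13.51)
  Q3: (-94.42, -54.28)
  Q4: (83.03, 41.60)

Q1→3; Q2→1; Q3→2; Q4→1

Q1 at (22.72, 64.86):
  1: √((76.27)² + (-45.24)²) = √(5817.11290 + 2046.65760) = 88.678 mm
  2: √((-67.88)² + (-138.57)²) = √(4607.69440 + 19201.64490) = 154.303 mm
  3: √((22.28)² + (15.53)²) = √(496.39840 + 241.18090) = 27.158 mm
  4: √((63.18)² + (-123.73)²) = √(3991.71240 + 15309.11290) = 138.927 mm
  → nearest: 3 (27.158 mm)
Q2 at (66.65, 13.51):
  1: √((32.34)² + (6.11)²) = √(1045.87560 + 37.33210) = 32.912 mm
  2: √((-111.81)² + (-87.22)²) = √(12501.47610 + 7607.32840) = 141.806 mm
  3: √((-21.65)² + (66.88)²) = √(468.72250 + 4472.93440) = 70.297 mm
  4: √((19.25)² + (-72.38)²) = √(370.56250 + 5238.86440) = 74.896 mm
  → nearest: 1 (32.912 mm)
Q3 at (-94.42, -54.28):
  1: √((193.41)² + (73.90)²) = √(37407.42810 + 5461.21000) = 207.047 mm
  2: √((49.26)² + (-19.43)²) = √(2426.54760 + 377.52490) = 52.953 mm
  3: √((139.42)² + (134.67)²) = √(19437.93640 + 18136.00890) = 193.840 mm
  4: √((180.32)² + (-4.59)²) = √(32515.30240 + 21.06810) = 180.378 mm
  → nearest: 2 (52.953 mm)
Q4 at (83.03, 41.60):
  1: √((15.96)² + (-21.98)²) = √(254.72160 + 483.12040) = 27.163 mm
  2: √((-128.19)² + (-115.31)²) = √(16432.67610 + 13296.39610) = 172.421 mm
  3: √((-38.03)² + (38.79)²) = √(1446.28090 + 1504.66410) = 54.323 mm
  4: √((2.87)² + (-100.47)²) = √(8.23690 + 10094.22090) = 100.511 mm
  → nearest: 1 (27.163 mm)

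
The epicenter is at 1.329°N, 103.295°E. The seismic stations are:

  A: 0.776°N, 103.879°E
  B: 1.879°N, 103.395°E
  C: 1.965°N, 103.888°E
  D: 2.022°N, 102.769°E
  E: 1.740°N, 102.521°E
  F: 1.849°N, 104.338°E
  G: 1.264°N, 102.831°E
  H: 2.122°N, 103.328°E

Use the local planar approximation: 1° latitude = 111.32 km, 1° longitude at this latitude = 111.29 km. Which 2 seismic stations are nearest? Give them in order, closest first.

Distances from 1.329°N, 103.295°E:
A: √((-0.553·111.32)² + (0.584·111.29)²) = √(3789.62868 + 4224.13684) = 89.520 km
B: √((0.550·111.32)² + (0.100·111.29)²) = √(3748.62308 + 123.85464) = 62.229 km
C: √((0.636·111.32)² + (0.593·111.29)²) = √(5012.57203 + 4355.33607) = 96.788 km
D: √((0.693·111.32)² + (-0.526·111.29)²) = √(5951.31400 + 3426.76067) = 96.840 km
E: √((0.411·111.32)² + (-0.774·111.29)²) = √(2093.29309 + 7419.83429) = 97.535 km
F: √((0.520·111.32)² + (1.043·111.29)²) = √(3350.83530 + 13473.51474) = 129.709 km
G: √((-0.065·111.32)² + (-0.464·111.29)²) = √(52.35680 + 2666.54088) = 52.143 km
H: √((0.793·111.32)² + (0.033·111.29)²) = √(7792.78636 + 13.48777) = 88.353 km
Sorted: G (52.143 km) < B (62.229 km) < H (88.353 km) < A (89.520 km) < …

G, B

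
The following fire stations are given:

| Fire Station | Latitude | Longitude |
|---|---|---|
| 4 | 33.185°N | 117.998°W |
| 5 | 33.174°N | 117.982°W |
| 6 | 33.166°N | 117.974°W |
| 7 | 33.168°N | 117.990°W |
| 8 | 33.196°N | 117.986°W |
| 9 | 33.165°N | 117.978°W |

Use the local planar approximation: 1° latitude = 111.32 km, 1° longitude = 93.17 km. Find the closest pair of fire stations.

6 and 9

Pairwise distances:
6–9: 0.389 km
5–7: 1.001 km
5–9: 1.069 km
5–6: 1.161 km
7–9: 1.167 km
6–7: 1.507 km
4–8: 1.658 km
4–5: 1.929 km
4–7: 2.034 km
5–8: 2.477 km
4–9: 2.903 km
4–6: 3.078 km
7–8: 3.139 km
6–8: 3.522 km
8–9: 3.530 km
Closest pair: 6–9 at 0.389 km.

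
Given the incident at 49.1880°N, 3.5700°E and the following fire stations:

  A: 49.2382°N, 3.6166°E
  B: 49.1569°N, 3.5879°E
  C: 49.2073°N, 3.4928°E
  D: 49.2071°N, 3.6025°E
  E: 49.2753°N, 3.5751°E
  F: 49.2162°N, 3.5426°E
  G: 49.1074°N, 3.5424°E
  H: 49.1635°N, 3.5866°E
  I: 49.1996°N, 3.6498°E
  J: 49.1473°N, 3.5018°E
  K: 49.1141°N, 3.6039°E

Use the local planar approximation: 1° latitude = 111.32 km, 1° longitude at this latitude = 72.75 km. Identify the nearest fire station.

Distances from 49.1880°N, 3.5700°E:
A: √((0.0502·111.32)² + (0.0466·72.75)²) = √(31.228695 + 11.493117) = 6.5362 km
B: √((-0.0311·111.32)² + (0.0179·72.75)²) = √(11.985804 + 1.695790) = 3.6989 km
C: √((0.0193·111.32)² + (-0.0772·72.75)²) = √(4.615949 + 31.542826) = 6.0132 km
D: √((0.0191·111.32)² + (0.0325·72.75)²) = √(4.520777 + 5.590269) = 3.1798 km
E: √((0.0873·111.32)² + (0.0051·72.75)²) = √(94.444111 + 0.137660) = 9.7253 km
F: √((0.0282·111.32)² + (-0.0274·72.75)²) = √(9.854727 + 3.973444) = 3.7186 km
G: √((-0.0806·111.32)² + (-0.0276·72.75)²) = √(80.503818 + 4.031662) = 9.1943 km
H: √((-0.0245·111.32)² + (0.0166·72.75)²) = √(7.438383 + 1.458419) = 2.9828 km
I: √((0.0116·111.32)² + (0.0798·72.75)²) = √(1.667487 + 33.703250) = 5.9473 km
J: √((-0.0407·111.32)² + (-0.0682·72.75)²) = √(20.527460 + 24.616978) = 6.7190 km
K: √((-0.0739·111.32)² + (0.0339·72.75)²) = √(67.676092 + 6.082266) = 8.5883 km
Minimum: H at 2.9828 km.

H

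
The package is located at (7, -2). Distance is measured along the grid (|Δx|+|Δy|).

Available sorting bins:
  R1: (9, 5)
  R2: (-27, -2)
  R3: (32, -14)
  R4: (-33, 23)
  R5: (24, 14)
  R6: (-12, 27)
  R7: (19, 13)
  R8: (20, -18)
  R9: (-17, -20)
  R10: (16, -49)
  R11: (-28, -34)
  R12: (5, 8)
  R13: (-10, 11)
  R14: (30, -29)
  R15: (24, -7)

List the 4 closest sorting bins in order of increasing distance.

R1, R12, R15, R7

Distances from (7, -2):
R1: |2| + |7| = 2 + 7 = 9
R2: |-34| + |0| = 34 + 0 = 34
R3: |25| + |-12| = 25 + 12 = 37
R4: |-40| + |25| = 40 + 25 = 65
R5: |17| + |16| = 17 + 16 = 33
R6: |-19| + |29| = 19 + 29 = 48
R7: |12| + |15| = 12 + 15 = 27
R8: |13| + |-16| = 13 + 16 = 29
R9: |-24| + |-18| = 24 + 18 = 42
R10: |9| + |-47| = 9 + 47 = 56
R11: |-35| + |-32| = 35 + 32 = 67
R12: |-2| + |10| = 2 + 10 = 12
R13: |-17| + |13| = 17 + 13 = 30
R14: |23| + |-27| = 23 + 27 = 50
R15: |17| + |-5| = 17 + 5 = 22
Sorted: R1 (9) < R12 (12) < R15 (22) < R7 (27) < R8 (29) < R13 (30) < …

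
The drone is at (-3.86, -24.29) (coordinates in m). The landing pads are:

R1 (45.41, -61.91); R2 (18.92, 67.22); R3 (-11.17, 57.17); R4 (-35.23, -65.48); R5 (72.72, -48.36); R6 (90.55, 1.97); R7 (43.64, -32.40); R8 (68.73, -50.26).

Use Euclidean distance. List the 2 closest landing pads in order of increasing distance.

Distances from (-3.86, -24.29):
R1: √((49.27)² + (-37.62)²) = √(2427.5329 + 1415.2644) = 61.99 m
R2: √((22.78)² + (91.51)²) = √(518.9284 + 8374.0801) = 94.30 m
R3: √((-7.31)² + (81.46)²) = √(53.4361 + 6635.7316) = 81.79 m
R4: √((-31.37)² + (-41.19)²) = √(984.0769 + 1696.6161) = 51.78 m
R5: √((76.58)² + (-24.07)²) = √(5864.4964 + 579.3649) = 80.27 m
R6: √((94.41)² + (26.26)²) = √(8913.2481 + 689.5876) = 97.99 m
R7: √((47.50)² + (-8.11)²) = √(2256.2500 + 65.7721) = 48.19 m
R8: √((72.59)² + (-25.97)²) = √(5269.3081 + 674.4409) = 77.10 m
Sorted: R7 (48.19 m) < R4 (51.78 m) < R1 (61.99 m) < R8 (77.10 m) < …

R7, R4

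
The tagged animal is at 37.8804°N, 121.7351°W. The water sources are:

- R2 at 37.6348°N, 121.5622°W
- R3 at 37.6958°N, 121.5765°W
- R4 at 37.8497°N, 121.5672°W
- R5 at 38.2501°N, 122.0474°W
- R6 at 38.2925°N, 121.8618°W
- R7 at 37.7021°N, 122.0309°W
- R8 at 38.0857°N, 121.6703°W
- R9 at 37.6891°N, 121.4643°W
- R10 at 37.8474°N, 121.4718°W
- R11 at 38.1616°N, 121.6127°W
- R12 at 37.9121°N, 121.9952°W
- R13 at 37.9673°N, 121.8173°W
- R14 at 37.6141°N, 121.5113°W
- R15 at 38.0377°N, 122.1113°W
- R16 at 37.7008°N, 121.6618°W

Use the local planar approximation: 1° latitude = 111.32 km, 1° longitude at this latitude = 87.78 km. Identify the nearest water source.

R13

Distances from 37.8804°N, 121.7351°W:
R2: √((-0.2456·111.32)² + (0.1729·87.78)²) = √(747.486099 + 230.346246) = 31.2703 km
R3: √((-0.1846·111.32)² + (0.1586·87.78)²) = √(422.289019 + 193.819522) = 24.8215 km
R4: √((-0.0307·111.32)² + (0.1679·87.78)²) = √(11.679470 + 217.216367) = 15.1293 km
R5: √((0.3697·111.32)² + (-0.3123·87.78)²) = √(1693.734354 + 751.510619) = 49.4494 km
R6: √((0.4121·111.32)² + (-0.1267·87.78)²) = √(2104.513056 + 123.692789) = 47.2039 km
R7: √((-0.1783·111.32)² + (-0.2958·87.78)²) = √(393.957236 + 674.198050) = 32.6826 km
R8: √((0.2053·111.32)² + (0.0648·87.78)²) = √(522.305133 + 32.354982) = 23.5512 km
R9: √((-0.1913·111.32)² + (0.2708·87.78)²) = √(453.499002 + 565.052074) = 31.9147 km
R10: √((-0.0330·111.32)² + (0.2633·87.78)²) = √(13.495043 + 534.186454) = 23.4026 km
R11: √((0.2812·111.32)² + (0.1224·87.78)²) = √(979.889329 + 115.439381) = 33.0958 km
R12: √((0.0317·111.32)² + (-0.2601·87.78)²) = √(12.452740 + 521.280954) = 23.1027 km
R13: √((0.0869·111.32)² + (-0.0822·87.78)²) = √(93.580626 + 52.063671) = 12.0683 km
R14: √((-0.2663·111.32)² + (0.2238·87.78)²) = √(878.797329 + 385.932469) = 35.5630 km
R15: √((0.1573·111.32)² + (-0.3762·87.78)²) = √(306.622373 + 1090.507697) = 37.3782 km
R16: √((-0.1796·111.32)² + (0.0733·87.78)²) = √(399.722928 + 41.399882) = 21.0029 km
Minimum: R13 at 12.0683 km.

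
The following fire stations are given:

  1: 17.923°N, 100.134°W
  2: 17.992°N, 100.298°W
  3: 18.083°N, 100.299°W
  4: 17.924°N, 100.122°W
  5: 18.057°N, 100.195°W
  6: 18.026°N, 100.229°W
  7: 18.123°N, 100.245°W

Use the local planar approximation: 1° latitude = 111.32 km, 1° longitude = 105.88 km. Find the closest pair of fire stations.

1 and 4

Pairwise distances:
1–2: 18.987 km
1–3: 24.949 km
1–4: 1.275 km
1–5: 16.255 km
1–6: 15.253 km
1–7: 25.176 km
2–3: 10.131 km
2–4: 20.114 km
2–5: 13.088 km
2–6: 8.228 km
2–7: 15.625 km
3–4: 25.778 km
3–5: 11.386 km
3–6: 9.757 km
3–7: 7.247 km
4–5: 16.702 km
4–6: 16.040 km
4–7: 25.697 km
5–6: 4.987 km
5–7: 9.056 km
6–7: 10.930 km
Closest pair: 1–4 at 1.275 km.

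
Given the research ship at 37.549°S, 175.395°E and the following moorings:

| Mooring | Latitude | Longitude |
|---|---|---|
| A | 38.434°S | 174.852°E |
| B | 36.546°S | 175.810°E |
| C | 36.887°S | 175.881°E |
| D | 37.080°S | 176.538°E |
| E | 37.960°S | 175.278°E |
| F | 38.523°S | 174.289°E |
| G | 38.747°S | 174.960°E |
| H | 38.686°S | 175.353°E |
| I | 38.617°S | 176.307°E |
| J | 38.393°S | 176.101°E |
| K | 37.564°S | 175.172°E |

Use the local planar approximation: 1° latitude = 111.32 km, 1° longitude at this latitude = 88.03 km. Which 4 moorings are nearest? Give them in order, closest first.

K, E, C, A

Distances from 37.549°S, 175.395°E:
A: 109.502 km
B: 117.479 km
C: 85.212 km
D: 113.357 km
E: 46.897 km
F: 145.723 km
G: 138.750 km
H: 126.625 km
I: 143.458 km
J: 112.649 km
K: 19.702 km
Sorted: K (19.702 km) < E (46.897 km) < C (85.212 km) < A (109.502 km) < J (112.649 km) < D (113.357 km) < …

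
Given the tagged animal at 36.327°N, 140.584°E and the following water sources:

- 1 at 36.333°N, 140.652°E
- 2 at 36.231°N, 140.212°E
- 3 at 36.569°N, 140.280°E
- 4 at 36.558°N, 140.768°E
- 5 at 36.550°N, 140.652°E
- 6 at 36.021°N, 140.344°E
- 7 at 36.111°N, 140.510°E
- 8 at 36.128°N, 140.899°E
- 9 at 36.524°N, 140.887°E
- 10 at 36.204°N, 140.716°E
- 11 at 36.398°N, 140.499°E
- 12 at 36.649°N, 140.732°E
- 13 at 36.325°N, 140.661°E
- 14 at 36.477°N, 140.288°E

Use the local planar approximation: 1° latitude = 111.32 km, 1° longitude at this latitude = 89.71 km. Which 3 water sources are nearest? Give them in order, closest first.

1, 13, 11

Distances from 36.327°N, 140.584°E:
1: 6.137 km
2: 35.041 km
3: 38.334 km
4: 30.557 km
5: 25.563 km
6: 40.298 km
7: 24.945 km
8: 35.907 km
9: 34.926 km
10: 18.103 km
11: 10.982 km
12: 38.225 km
13: 6.911 km
14: 31.368 km
Sorted: 1 (6.137 km) < 13 (6.911 km) < 11 (10.982 km) < 10 (18.103 km) < 7 (24.945 km) < …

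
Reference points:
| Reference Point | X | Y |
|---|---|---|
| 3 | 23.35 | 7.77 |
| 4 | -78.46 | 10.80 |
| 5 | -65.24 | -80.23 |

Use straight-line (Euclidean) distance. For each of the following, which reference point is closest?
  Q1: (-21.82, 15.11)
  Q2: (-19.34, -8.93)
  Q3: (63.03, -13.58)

Q1→3; Q2→3; Q3→3

Q1 at (-21.82, 15.11):
  3: 45.76
  4: 56.80
  5: 104.76
  → nearest: 3 (45.76)
Q2 at (-19.34, -8.93):
  3: 45.84
  4: 62.33
  5: 84.80
  → nearest: 3 (45.84)
Q3 at (63.03, -13.58):
  3: 45.06
  4: 143.58
  5: 144.55
  → nearest: 3 (45.06)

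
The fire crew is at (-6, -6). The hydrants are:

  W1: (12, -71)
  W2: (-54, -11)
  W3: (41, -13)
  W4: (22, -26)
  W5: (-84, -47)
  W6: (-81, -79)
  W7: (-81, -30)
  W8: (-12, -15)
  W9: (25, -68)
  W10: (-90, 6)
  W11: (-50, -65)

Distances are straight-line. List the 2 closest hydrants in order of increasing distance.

Distances from (-6, -6):
W1: 67.4
W2: 48.3
W3: 47.5
W4: 34.4
W5: 88.1
W6: 104.7
W7: 78.7
W8: 10.8
W9: 69.3
W10: 84.9
W11: 73.6
Sorted: W8 (10.8) < W4 (34.4) < W3 (47.5) < W2 (48.3) < …

W8, W4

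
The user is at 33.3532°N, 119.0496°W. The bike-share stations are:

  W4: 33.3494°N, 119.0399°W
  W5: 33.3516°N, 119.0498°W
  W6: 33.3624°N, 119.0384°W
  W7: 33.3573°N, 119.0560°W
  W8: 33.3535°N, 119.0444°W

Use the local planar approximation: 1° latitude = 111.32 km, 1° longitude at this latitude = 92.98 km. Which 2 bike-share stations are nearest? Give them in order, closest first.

Distances from 33.3532°N, 119.0496°W:
W4: √((-0.0038·111.32)² + (0.0097·92.98)²) = √(0.178943 + 0.813434) = 0.9962 km
W5: √((-0.0016·111.32)² + (-0.0002·92.98)²) = √(0.031724 + 0.000346) = 0.1791 km
W6: √((0.0092·111.32)² + (0.0112·92.98)²) = √(1.048871 + 1.084464) = 1.4606 km
W7: √((0.0041·111.32)² + (-0.0064·92.98)²) = √(0.208312 + 0.354111) = 0.7499 km
W8: √((0.0003·111.32)² + (0.0052·92.98)²) = √(0.001115 + 0.233768) = 0.4846 km
Sorted: W5 (0.1791 km) < W8 (0.4846 km) < W7 (0.7499 km) < W4 (0.9962 km) < …

W5, W8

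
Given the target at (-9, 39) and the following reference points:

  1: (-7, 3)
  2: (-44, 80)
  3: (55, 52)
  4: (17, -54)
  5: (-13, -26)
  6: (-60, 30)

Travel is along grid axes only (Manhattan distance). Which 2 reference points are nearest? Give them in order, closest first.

1, 6

Distances from (-9, 39):
1: |2| + |-36| = 2 + 36 = 38
2: |-35| + |41| = 35 + 41 = 76
3: |64| + |13| = 64 + 13 = 77
4: |26| + |-93| = 26 + 93 = 119
5: |-4| + |-65| = 4 + 65 = 69
6: |-51| + |-9| = 51 + 9 = 60
Sorted: 1 (38) < 6 (60) < 5 (69) < 2 (76) < …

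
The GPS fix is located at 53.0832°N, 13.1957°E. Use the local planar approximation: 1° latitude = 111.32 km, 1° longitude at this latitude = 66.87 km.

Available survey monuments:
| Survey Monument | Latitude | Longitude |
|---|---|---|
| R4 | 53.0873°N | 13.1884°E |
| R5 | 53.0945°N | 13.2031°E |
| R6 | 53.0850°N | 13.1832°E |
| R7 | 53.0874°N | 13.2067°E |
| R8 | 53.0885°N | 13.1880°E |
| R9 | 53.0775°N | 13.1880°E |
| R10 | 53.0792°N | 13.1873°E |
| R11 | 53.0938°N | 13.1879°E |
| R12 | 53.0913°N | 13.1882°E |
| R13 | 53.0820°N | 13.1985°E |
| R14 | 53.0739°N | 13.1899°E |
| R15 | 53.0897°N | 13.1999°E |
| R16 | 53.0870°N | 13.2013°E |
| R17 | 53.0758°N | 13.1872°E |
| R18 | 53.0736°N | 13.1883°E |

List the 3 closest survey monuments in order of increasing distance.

R13, R16, R4

Distances from 53.0832°N, 13.1957°E:
R4: 0.6683 km
R5: 1.3517 km
R6: 0.8596 km
R7: 0.8716 km
R8: 0.7831 km
R9: 0.8172 km
R10: 0.7168 km
R11: 1.2901 km
R12: 1.0318 km
R13: 0.2300 km
R14: 1.1055 km
R15: 0.7762 km
R16: 0.5650 km
R17: 1.0008 km
R18: 1.1777 km
Sorted: R13 (0.2300 km) < R16 (0.5650 km) < R4 (0.6683 km) < R10 (0.7168 km) < R15 (0.7762 km) < …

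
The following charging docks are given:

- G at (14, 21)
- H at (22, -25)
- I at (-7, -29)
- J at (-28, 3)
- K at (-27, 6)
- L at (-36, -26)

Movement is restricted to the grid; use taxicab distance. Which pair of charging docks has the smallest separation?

Pairwise distances:
J–K: |1| + |3| = 1 + 3 = 4
I–L: |-29| + |3| = 29 + 3 = 32
H–I: |-29| + |-4| = 29 + 4 = 33
J–L: |-8| + |-29| = 8 + 29 = 37
K–L: |-9| + |-32| = 9 + 32 = 41
I–J: |-21| + |32| = 21 + 32 = 53
G–H: |8| + |-46| = 8 + 46 = 54
I–K: |-20| + |35| = 20 + 35 = 55
G–K: |-41| + |-15| = 41 + 15 = 56
H–L: |-58| + |-1| = 58 + 1 = 59
G–J: |-42| + |-18| = 42 + 18 = 60
G–I: |-21| + |-50| = 21 + 50 = 71
H–J: |-50| + |28| = 50 + 28 = 78
H–K: |-49| + |31| = 49 + 31 = 80
G–L: |-50| + |-47| = 50 + 47 = 97
Closest pair: J–K at 4.

J and K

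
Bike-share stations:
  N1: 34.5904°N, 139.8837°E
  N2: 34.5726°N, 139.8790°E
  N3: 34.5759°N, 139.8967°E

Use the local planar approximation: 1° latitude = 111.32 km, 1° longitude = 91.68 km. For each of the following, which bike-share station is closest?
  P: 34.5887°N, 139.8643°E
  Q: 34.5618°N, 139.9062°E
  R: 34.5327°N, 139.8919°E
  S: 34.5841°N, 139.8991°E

P at 34.5887°N, 139.8643°E:
  N1: 1.7886 km
  N2: 2.2424 km
  N3: 3.2945 km
  → nearest: N1 (1.7886 km)
Q at 34.5618°N, 139.9062°E:
  N1: 3.7936 km
  N2: 2.7684 km
  N3: 1.7951 km
  → nearest: N3 (1.7951 km)
R at 34.5327°N, 139.8919°E:
  N1: 6.4670 km
  N2: 4.5964 km
  N3: 4.8291 km
  → nearest: N2 (4.5964 km)
S at 34.5841°N, 139.8991°E:
  N1: 1.5765 km
  N2: 2.2438 km
  N3: 0.9390 km
  → nearest: N3 (0.9390 km)

P→N1; Q→N3; R→N2; S→N3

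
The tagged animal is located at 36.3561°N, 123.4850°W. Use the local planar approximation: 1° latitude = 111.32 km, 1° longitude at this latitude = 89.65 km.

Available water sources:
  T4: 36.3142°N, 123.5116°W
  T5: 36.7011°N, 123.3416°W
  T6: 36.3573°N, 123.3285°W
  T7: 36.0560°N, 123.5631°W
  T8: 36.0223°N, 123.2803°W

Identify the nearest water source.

T4

Distances from 36.3561°N, 123.4850°W:
T4: √((-0.0419·111.32)² + (-0.0266·89.65)²) = √(21.755769 + 5.686746) = 5.2386 km
T5: √((0.3450·111.32)² + (0.1434·89.65)²) = √(1474.974749 + 165.271851) = 40.5000 km
T6: √((0.0012·111.32)² + (0.1565·89.65)²) = √(0.017845 + 196.847214) = 14.0309 km
T7: √((-0.3001·111.32)² + (-0.0781·89.65)²) = √(1116.036468 + 49.023313) = 34.1330 km
T8: √((-0.3338·111.32)² + (0.2047·89.65)²) = √(1380.762743 + 336.772230) = 41.4432 km
Minimum: T4 at 5.2386 km.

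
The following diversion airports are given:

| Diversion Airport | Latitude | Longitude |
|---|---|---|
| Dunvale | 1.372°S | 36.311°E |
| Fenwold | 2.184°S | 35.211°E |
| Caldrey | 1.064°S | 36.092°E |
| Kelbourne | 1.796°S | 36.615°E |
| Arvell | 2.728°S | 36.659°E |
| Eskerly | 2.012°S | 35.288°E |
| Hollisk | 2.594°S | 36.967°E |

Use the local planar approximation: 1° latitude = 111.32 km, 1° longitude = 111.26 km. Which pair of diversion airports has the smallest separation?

Fenwold and Eskerly

Pairwise distances:
Dunvale–Fenwold: 152.148 km
Dunvale–Caldrey: 42.063 km
Dunvale–Kelbourne: 58.067 km
Dunvale–Arvell: 155.836 km
Dunvale–Eskerly: 134.278 km
Dunvale–Hollisk: 154.376 km
Fenwold–Caldrey: 158.596 km
Fenwold–Kelbourne: 162.070 km
Fenwold–Arvell: 172.110 km
Fenwold–Eskerly: 20.976 km
Fenwold–Hollisk: 200.633 km
Caldrey–Kelbourne: 100.130 km
Caldrey–Arvell: 195.684 km
Caldrey–Eskerly: 138.343 km
Caldrey–Hollisk: 196.179 km
Kelbourne–Arvell: 103.866 km
Kelbourne–Eskerly: 149.587 km
Kelbourne–Hollisk: 97.083 km
Arvell–Eskerly: 172.106 km
Arvell–Hollisk: 37.374 km
Eskerly–Hollisk: 197.722 km
Closest pair: Fenwold–Eskerly at 20.976 km.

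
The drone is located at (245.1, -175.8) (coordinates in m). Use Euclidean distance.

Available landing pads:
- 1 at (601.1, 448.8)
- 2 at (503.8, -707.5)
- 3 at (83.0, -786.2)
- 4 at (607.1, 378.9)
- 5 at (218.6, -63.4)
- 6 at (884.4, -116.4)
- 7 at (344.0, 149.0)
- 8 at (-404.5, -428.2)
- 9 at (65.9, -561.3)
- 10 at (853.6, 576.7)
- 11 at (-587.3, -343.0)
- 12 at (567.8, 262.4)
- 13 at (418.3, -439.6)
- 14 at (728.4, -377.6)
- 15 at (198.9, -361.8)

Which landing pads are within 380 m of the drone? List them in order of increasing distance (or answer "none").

Distances from (245.1, -175.8):
1: √((356.0)² + (624.6)²) = √(126736.000 + 390125.160) = 718.9 m
2: √((258.7)² + (-531.7)²) = √(66925.690 + 282704.890) = 591.3 m
3: √((-162.1)² + (-610.4)²) = √(26276.410 + 372588.160) = 631.6 m
4: √((362.0)² + (554.7)²) = √(131044.000 + 307692.090) = 662.4 m
5: √((-26.5)² + (112.4)²) = √(702.250 + 12633.760) = 115.5 m
6: √((639.3)² + (59.4)²) = √(408704.490 + 3528.360) = 642.1 m
7: √((98.9)² + (324.8)²) = √(9781.210 + 105495.040) = 339.5 m
8: √((-649.6)² + (-252.4)²) = √(421980.160 + 63705.760) = 696.9 m
9: √((-179.2)² + (-385.5)²) = √(32112.640 + 148610.250) = 425.1 m
10: √((608.5)² + (752.5)²) = √(370272.250 + 566256.250) = 967.7 m
11: √((-832.4)² + (-167.2)²) = √(692889.760 + 27955.840) = 849.0 m
12: √((322.7)² + (438.2)²) = √(104135.290 + 192019.240) = 544.2 m
13: √((173.2)² + (-263.8)²) = √(29998.240 + 69590.440) = 315.6 m
14: √((483.3)² + (-201.8)²) = √(233578.890 + 40723.240) = 523.7 m
15: √((-46.2)² + (-186.0)²) = √(2134.440 + 34596.000) = 191.7 m
Threshold 380 m: 5 (115.5 m), 15 (191.7 m), 13 (315.6 m), 7 (339.5 m) are within range.

5, 15, 13, 7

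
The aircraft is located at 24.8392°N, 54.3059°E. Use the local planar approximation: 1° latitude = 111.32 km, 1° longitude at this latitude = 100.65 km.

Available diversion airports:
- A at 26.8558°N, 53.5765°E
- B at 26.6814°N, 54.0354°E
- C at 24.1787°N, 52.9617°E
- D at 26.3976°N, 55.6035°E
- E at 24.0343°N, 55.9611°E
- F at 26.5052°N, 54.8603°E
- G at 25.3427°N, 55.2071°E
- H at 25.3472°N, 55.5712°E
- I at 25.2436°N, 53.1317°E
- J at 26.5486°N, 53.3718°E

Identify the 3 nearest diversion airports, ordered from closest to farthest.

G, I, H

Distances from 24.8392°N, 54.3059°E:
A: 236.1873 km
B: 206.8731 km
C: 153.9824 km
D: 217.1473 km
E: 189.1629 km
F: 193.6718 km
G: 106.6260 km
H: 139.3435 km
I: 126.4669 km
J: 212.2491 km
Sorted: G (106.6260 km) < I (126.4669 km) < H (139.3435 km) < C (153.9824 km) < E (189.1629 km) < …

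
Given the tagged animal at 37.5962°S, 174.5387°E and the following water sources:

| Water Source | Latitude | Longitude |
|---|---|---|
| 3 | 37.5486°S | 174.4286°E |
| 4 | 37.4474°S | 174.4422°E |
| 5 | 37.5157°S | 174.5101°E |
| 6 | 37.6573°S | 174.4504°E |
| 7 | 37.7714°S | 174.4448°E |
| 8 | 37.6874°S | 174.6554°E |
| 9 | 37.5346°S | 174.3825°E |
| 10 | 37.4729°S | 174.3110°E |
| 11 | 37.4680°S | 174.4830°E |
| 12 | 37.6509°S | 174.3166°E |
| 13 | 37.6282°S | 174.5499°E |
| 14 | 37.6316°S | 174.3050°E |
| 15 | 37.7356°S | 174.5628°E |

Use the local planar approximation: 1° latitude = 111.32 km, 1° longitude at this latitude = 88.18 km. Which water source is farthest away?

Distances from 37.5962°S, 174.5387°E:
3: √((0.0476·111.32)² + (-0.1101·88.18)²) = √(28.077621 + 94.257263) = 11.0605 km
4: √((0.1488·111.32)² + (-0.0965·88.18)²) = √(274.379877 + 72.409378) = 18.6223 km
5: √((0.0805·111.32)² + (-0.0286·88.18)²) = √(80.304181 + 6.360222) = 9.3094 km
6: √((-0.0611·111.32)² + (-0.0883·88.18)²) = √(46.262470 + 60.626374) = 10.3387 km
7: √((-0.1752·111.32)² + (-0.0939·88.18)²) = √(380.377307 + 68.560089) = 21.1881 km
8: √((-0.0912·111.32)² + (0.1167·88.18)²) = √(103.070901 + 105.896572) = 14.4557 km
9: √((0.0616·111.32)² + (-0.1562·88.18)²) = √(47.022728 + 189.715252) = 15.3863 km
10: √((0.1233·111.32)² + (-0.2277·88.18)²) = √(188.396378 + 403.149616) = 24.3217 km
11: √((0.1282·111.32)² + (-0.0557·88.18)²) = √(203.667834 + 24.124070) = 15.0928 km
12: √((-0.0547·111.32)² + (-0.2221·88.18)²) = √(37.078405 + 383.563529) = 20.5096 km
13: √((-0.0320·111.32)² + (0.0112·88.18)²) = √(12.689554 + 0.975385) = 3.6966 km
14: √((-0.0354·111.32)² + (-0.2337·88.18)²) = √(15.529337 + 424.675898) = 20.9811 km
15: √((-0.1394·111.32)² + (0.0241·88.18)²) = √(240.808572 + 4.516212) = 15.6628 km
Maximum: 10 at 24.3217 km.

10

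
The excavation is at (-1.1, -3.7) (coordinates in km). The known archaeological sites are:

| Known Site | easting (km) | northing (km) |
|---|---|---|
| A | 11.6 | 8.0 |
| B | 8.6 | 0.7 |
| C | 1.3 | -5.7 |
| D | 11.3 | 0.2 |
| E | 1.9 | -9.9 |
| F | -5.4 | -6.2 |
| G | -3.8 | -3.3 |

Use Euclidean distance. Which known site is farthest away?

A

Distances from (-1.1, -3.7):
A: √((12.7)² + (11.7)²) = √(161.290 + 136.890) = 17.3 km
B: √((9.7)² + (4.4)²) = √(94.090 + 19.360) = 10.7 km
C: √((2.4)² + (-2.0)²) = √(5.760 + 4.000) = 3.1 km
D: √((12.4)² + (3.9)²) = √(153.760 + 15.210) = 13.0 km
E: √((3.0)² + (-6.2)²) = √(9.000 + 38.440) = 6.9 km
F: √((-4.3)² + (-2.5)²) = √(18.490 + 6.250) = 5.0 km
G: √((-2.7)² + (0.4)²) = √(7.290 + 0.160) = 2.7 km
Maximum: A at 17.3 km.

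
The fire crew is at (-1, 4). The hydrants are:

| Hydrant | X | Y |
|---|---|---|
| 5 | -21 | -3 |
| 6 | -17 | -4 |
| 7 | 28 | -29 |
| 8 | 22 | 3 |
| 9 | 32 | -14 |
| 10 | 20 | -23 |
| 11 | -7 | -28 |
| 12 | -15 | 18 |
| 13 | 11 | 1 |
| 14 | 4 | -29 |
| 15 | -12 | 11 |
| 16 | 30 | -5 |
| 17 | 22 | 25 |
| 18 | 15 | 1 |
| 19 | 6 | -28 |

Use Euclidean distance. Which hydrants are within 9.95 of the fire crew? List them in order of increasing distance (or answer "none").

Distances from (-1, 4):
5: √((-20)² + (-7)²) = √(400.000 + 49.000) = 21.2
6: √((-16)² + (-8)²) = √(256.000 + 64.000) = 17.9
7: √((29)² + (-33)²) = √(841.000 + 1089.000) = 43.9
8: √((23)² + (-1)²) = √(529.000 + 1.000) = 23.0
9: √((33)² + (-18)²) = √(1089.000 + 324.000) = 37.6
10: √((21)² + (-27)²) = √(441.000 + 729.000) = 34.2
11: √((-6)² + (-32)²) = √(36.000 + 1024.000) = 32.6
12: √((-14)² + (14)²) = √(196.000 + 196.000) = 19.8
13: √((12)² + (-3)²) = √(144.000 + 9.000) = 12.4
14: √((5)² + (-33)²) = √(25.000 + 1089.000) = 33.4
15: √((-11)² + (7)²) = √(121.000 + 49.000) = 13.0
16: √((31)² + (-9)²) = √(961.000 + 81.000) = 32.3
17: √((23)² + (21)²) = √(529.000 + 441.000) = 31.1
18: √((16)² + (-3)²) = √(256.000 + 9.000) = 16.3
19: √((7)² + (-32)²) = √(49.000 + 1024.000) = 32.8
Threshold 9.95: none within range.

none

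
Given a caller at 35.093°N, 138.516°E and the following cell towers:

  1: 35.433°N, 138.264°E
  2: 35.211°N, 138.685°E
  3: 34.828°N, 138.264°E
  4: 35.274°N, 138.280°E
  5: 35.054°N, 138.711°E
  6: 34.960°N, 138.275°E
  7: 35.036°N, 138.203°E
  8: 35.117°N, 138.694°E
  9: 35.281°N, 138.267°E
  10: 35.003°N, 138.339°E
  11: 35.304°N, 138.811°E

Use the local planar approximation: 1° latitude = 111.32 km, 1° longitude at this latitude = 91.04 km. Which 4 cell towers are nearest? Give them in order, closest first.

8, 5, 10, 2

Distances from 35.093°N, 138.516°E:
1: √((0.340·111.32)² + (-0.252·91.04)²) = √(1432.53166 + 526.33903) = 44.259 km
2: √((0.118·111.32)² + (0.169·91.04)²) = √(172.54819 + 236.72161) = 20.230 km
3: √((-0.265·111.32)² + (-0.252·91.04)²) = √(870.23820 + 526.33903) = 37.371 km
4: √((0.181·111.32)² + (-0.236·91.04)²) = √(405.97898 + 461.62413) = 29.455 km
5: √((-0.039·111.32)² + (0.195·91.04)²) = √(18.84845 + 315.16191) = 18.276 km
6: √((-0.133·111.32)² + (-0.241·91.04)²) = √(219.20461 + 481.39168) = 26.469 km
7: √((-0.057·111.32)² + (-0.313·91.04)²) = √(40.26207 + 811.99466) = 29.193 km
8: √((0.024·111.32)² + (0.178·91.04)²) = √(7.13787 + 262.60591) = 16.424 km
9: √((0.188·111.32)² + (-0.249·91.04)²) = √(437.98788 + 513.88175) = 30.852 km
10: √((-0.090·111.32)² + (-0.177·91.04)²) = √(100.37635 + 259.66357) = 18.975 km
11: √((0.211·111.32)² + (0.295·91.04)²) = √(551.71057 + 721.28771) = 35.679 km
Sorted: 8 (16.424 km) < 5 (18.276 km) < 10 (18.975 km) < 2 (20.230 km) < 6 (26.469 km) < 7 (29.193 km) < …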